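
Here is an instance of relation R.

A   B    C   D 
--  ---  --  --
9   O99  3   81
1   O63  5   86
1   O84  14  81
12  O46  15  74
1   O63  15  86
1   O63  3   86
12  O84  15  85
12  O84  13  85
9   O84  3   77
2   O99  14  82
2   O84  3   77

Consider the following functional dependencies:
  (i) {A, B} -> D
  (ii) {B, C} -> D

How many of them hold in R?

(i) {A, B} -> D: every LHS value maps to a single RHS value — holds.
(ii) {B, C} -> D: every LHS value maps to a single RHS value — holds.
2 of the 2 dependencies hold.

2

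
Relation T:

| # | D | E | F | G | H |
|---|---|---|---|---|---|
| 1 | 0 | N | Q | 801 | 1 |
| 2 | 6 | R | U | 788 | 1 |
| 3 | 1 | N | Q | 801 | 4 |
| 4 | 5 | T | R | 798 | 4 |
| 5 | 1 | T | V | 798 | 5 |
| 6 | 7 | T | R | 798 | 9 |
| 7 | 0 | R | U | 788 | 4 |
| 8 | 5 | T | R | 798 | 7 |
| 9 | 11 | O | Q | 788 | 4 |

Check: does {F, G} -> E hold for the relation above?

(F=Q, G=801): rows 1, 3 → E = N, N ✓
(F=U, G=788): rows 2, 7 → E = R, R ✓
(F=R, G=798): rows 4, 6, 8 → E = T, T, T ✓
(F=V, G=798): row 5 → E = T ✓
(F=Q, G=788): row 9 → E = O ✓
Every {F, G} value is associated with a single E value, so {F, G} -> E holds.

Yes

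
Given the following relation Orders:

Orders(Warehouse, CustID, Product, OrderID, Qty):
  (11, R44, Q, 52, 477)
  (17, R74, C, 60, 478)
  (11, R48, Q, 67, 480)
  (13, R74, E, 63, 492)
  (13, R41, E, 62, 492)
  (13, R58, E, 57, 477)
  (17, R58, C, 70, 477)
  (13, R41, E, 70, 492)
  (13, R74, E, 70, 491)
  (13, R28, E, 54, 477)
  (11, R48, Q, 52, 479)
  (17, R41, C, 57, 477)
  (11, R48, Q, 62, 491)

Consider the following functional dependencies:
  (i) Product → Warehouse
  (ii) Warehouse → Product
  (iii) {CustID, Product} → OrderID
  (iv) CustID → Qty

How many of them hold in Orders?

(i) Product → Warehouse: every LHS value maps to a single RHS value — holds.
(ii) Warehouse → Product: every LHS value maps to a single RHS value — holds.
(iii) {CustID, Product} → OrderID: (CustID=R48, Product=Q): 3 rows → OrderID takes values {67, 52, 62} — violation; (CustID=R74, Product=E): 2 rows → OrderID takes values {63, 70} — violation; (CustID=R41, Product=E): 2 rows → OrderID takes values {62, 70} — violation — fails.
(iv) CustID → Qty: CustID=R74: 3 rows → Qty takes values {478, 492, 491} — violation; CustID=R48: 3 rows → Qty takes values {480, 479, 491} — violation; CustID=R41: 3 rows → Qty takes values {492, 477} — violation — fails.
2 of the 4 dependencies hold.

2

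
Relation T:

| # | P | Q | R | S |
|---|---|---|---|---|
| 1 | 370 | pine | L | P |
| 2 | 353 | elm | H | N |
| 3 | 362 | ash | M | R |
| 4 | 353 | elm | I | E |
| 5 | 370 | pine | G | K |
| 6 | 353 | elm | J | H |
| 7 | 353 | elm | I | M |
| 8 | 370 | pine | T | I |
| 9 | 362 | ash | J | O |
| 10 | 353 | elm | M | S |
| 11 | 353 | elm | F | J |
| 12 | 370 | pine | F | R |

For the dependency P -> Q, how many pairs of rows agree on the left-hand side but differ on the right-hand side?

P=370: all 4 rows agree on Q — 0 pairs.
P=353: all 6 rows agree on Q — 0 pairs.
P=362: all 2 rows agree on Q — 0 pairs.

0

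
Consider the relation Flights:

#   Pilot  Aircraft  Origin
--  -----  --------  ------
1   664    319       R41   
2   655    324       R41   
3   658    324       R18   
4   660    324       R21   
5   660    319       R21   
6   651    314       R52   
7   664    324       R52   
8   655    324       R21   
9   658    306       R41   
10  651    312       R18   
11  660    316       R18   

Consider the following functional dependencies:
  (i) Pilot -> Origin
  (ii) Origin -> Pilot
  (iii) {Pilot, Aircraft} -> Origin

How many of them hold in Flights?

0

(i) Pilot -> Origin: Pilot=664: rows 1, 7 → Origin takes values {R41, R52} — violation; Pilot=655: rows 2, 8 → Origin takes values {R41, R21} — violation; Pilot=658: rows 3, 9 → Origin takes values {R18, R41} — violation; Pilot=660: rows 4, 5, 11 → Origin takes values {R21, R18} — violation; Pilot=651: rows 6, 10 → Origin takes values {R52, R18} — violation — fails.
(ii) Origin -> Pilot: Origin=R41: rows 1, 2, 9 → Pilot takes values {664, 655, 658} — violation; Origin=R18: rows 3, 10, 11 → Pilot takes values {658, 651, 660} — violation; Origin=R21: rows 4, 5, 8 → Pilot takes values {660, 655} — violation; Origin=R52: rows 6, 7 → Pilot takes values {651, 664} — violation — fails.
(iii) {Pilot, Aircraft} -> Origin: (Pilot=655, Aircraft=324): rows 2, 8 → Origin takes values {R41, R21} — violation — fails.
None of the 3 dependencies hold.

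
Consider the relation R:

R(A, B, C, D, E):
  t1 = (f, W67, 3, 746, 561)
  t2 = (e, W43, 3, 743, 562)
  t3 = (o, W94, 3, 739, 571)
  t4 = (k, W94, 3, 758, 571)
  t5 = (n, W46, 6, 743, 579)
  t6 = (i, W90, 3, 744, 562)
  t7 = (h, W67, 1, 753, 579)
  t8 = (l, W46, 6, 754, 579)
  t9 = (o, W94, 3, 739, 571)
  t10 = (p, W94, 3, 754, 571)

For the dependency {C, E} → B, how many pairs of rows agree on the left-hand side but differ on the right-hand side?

1

(C=3, E=562): violating pairs (2,6) — 1 pair.
(C=3, E=571): all 4 rows agree on B — 0 pairs.
(C=6, E=579): all 2 rows agree on B — 0 pairs.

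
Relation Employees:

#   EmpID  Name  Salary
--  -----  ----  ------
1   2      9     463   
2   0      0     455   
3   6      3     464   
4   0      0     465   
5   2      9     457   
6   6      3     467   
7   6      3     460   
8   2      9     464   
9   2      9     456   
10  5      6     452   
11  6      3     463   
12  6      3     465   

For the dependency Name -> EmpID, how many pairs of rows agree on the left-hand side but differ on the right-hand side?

0

Name=9: all 4 rows agree on EmpID — 0 pairs.
Name=0: all 2 rows agree on EmpID — 0 pairs.
Name=3: all 5 rows agree on EmpID — 0 pairs.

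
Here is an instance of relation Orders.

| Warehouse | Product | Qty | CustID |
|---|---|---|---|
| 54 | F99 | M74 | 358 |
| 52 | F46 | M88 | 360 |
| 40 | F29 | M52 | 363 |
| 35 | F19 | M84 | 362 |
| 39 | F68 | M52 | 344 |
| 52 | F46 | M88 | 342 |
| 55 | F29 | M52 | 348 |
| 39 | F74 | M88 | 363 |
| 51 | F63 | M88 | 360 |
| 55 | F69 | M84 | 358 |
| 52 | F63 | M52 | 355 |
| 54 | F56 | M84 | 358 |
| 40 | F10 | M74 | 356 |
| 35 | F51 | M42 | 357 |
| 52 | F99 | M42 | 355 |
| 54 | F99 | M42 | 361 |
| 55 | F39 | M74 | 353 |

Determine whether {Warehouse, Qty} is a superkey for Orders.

Two distinct rows share (Warehouse=52, Qty=M88), so {Warehouse, Qty} does not determine every attribute — not a superkey.

No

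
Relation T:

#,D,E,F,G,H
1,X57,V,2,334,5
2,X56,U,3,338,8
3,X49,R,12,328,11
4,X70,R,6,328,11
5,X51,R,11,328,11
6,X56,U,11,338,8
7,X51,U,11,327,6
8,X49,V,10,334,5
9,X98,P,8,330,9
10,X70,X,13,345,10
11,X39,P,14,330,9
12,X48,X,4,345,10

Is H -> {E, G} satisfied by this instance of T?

Yes

H=5: rows 1, 8 → {E,G} = (V, 334), (V, 334) ✓
H=8: rows 2, 6 → {E,G} = (U, 338), (U, 338) ✓
H=11: rows 3, 4, 5 → {E,G} = (R, 328), (R, 328), (R, 328) ✓
H=6: row 7 → {E,G} = (U, 327) ✓
H=9: rows 9, 11 → {E,G} = (P, 330), (P, 330) ✓
H=10: rows 10, 12 → {E,G} = (X, 345), (X, 345) ✓
Every H value is associated with a single {E, G} value, so H -> {E, G} holds.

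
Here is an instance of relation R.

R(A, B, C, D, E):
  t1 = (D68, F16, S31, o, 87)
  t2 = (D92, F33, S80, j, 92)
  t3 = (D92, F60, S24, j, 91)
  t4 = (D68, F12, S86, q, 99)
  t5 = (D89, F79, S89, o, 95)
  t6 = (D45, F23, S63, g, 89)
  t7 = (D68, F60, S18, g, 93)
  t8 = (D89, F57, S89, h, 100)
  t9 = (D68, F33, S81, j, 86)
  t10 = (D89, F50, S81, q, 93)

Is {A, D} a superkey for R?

Rows 2 and 3 have the same {A, D} value (A=D92, D=j) but are distinct tuples, so {A, D} does not determine every attribute — not a superkey.

No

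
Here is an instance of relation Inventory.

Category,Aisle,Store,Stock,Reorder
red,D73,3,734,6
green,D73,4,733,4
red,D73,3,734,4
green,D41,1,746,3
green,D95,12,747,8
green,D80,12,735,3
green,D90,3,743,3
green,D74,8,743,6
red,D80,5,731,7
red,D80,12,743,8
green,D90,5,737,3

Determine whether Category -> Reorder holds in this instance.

No

Category=red: 4 rows → Reorder takes values {6, 4, 7, 8} — violation
Category=green: 7 rows → Reorder takes values {4, 3, 8, 6} — violation
Two rows agree on Category but differ on Reorder, so Category -> Reorder does not hold.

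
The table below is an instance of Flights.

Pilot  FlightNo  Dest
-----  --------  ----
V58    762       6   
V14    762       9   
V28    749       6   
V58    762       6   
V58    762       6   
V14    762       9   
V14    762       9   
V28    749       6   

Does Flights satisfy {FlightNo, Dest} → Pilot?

(FlightNo=762, Dest=6): 3 rows → Pilot = V58, V58, V58 ✓
(FlightNo=762, Dest=9): 3 rows → Pilot = V14, V14, V14 ✓
(FlightNo=749, Dest=6): 2 rows → Pilot = V28, V28 ✓
Every {FlightNo, Dest} value is associated with a single Pilot value, so {FlightNo, Dest} → Pilot holds.

Yes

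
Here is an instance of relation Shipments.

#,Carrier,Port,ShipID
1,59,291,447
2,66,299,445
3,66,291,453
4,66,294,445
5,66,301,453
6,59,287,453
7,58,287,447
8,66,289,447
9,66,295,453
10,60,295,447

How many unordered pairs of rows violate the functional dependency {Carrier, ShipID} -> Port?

(Carrier=66, ShipID=445): violating pairs (2,4) — 1 pair.
(Carrier=66, ShipID=453): violating pairs (3,5), (3,9), (5,9) — 3 pairs.

4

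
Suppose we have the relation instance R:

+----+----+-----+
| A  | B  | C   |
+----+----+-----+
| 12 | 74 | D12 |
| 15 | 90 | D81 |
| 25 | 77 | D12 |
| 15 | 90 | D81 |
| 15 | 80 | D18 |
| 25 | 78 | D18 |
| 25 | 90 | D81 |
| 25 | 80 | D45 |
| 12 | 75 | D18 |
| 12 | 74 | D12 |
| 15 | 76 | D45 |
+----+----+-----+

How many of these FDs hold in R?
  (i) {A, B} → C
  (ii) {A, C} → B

(i) {A, B} → C: every LHS value maps to a single RHS value — holds.
(ii) {A, C} → B: every LHS value maps to a single RHS value — holds.
2 of the 2 dependencies hold.

2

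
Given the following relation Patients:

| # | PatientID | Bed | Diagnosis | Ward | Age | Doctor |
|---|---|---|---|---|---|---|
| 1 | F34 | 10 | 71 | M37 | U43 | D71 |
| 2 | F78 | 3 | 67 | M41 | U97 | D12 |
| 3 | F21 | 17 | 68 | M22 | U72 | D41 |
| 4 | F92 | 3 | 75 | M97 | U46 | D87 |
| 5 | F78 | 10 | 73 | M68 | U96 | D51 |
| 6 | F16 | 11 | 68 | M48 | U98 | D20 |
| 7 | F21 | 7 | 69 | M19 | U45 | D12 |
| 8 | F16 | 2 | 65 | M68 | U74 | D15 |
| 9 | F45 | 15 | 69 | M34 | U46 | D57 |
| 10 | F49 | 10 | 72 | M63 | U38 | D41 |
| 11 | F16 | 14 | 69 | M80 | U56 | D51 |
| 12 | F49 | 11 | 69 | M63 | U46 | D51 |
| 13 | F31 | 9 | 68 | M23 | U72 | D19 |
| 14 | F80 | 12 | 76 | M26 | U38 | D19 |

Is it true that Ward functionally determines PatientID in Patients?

No

Ward=M37: row 1 → PatientID = F34 ✓
Ward=M41: row 2 → PatientID = F78 ✓
Ward=M22: row 3 → PatientID = F21 ✓
Ward=M97: row 4 → PatientID = F92 ✓
Ward=M68: rows 5, 8 → PatientID takes values {F78, F16} — violation
Ward=M48: row 6 → PatientID = F16 ✓
Ward=M19: row 7 → PatientID = F21 ✓
Ward=M34: row 9 → PatientID = F45 ✓
Ward=M63: rows 10, 12 → PatientID = F49, F49 ✓
Ward=M80: row 11 → PatientID = F16 ✓
Ward=M23: row 13 → PatientID = F31 ✓
Ward=M26: row 14 → PatientID = F80 ✓
Two rows agree on Ward but differ on PatientID, so Ward -> PatientID does not hold.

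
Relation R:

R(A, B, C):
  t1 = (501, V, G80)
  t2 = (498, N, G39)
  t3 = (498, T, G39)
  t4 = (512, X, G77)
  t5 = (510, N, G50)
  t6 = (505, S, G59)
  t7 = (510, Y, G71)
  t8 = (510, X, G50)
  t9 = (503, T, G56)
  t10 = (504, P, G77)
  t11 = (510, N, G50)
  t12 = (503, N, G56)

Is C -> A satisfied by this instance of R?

C=G80: row 1 → A = 501 ✓
C=G39: rows 2, 3 → A = 498, 498 ✓
C=G77: rows 4, 10 → A takes values {512, 504} — violation
C=G50: rows 5, 8, 11 → A = 510, 510, 510 ✓
C=G59: row 6 → A = 505 ✓
C=G71: row 7 → A = 510 ✓
C=G56: rows 9, 12 → A = 503, 503 ✓
Two rows agree on C but differ on A, so C -> A does not hold.

No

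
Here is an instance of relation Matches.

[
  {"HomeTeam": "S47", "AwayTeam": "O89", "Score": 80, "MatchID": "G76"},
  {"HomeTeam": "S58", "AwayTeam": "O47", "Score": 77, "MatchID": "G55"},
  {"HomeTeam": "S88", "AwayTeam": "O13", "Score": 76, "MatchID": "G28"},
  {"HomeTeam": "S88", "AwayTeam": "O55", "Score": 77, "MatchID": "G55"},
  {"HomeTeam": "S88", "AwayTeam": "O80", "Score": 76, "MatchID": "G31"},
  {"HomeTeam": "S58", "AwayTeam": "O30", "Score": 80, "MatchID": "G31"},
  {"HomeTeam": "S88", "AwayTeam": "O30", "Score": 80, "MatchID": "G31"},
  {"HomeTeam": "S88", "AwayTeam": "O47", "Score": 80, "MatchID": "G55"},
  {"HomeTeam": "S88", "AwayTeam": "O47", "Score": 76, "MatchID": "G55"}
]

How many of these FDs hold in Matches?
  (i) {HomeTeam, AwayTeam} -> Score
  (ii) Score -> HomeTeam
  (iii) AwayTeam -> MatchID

(i) {HomeTeam, AwayTeam} -> Score: (HomeTeam=S88, AwayTeam=O47): 2 rows → Score takes values {80, 76} — violation — fails.
(ii) Score -> HomeTeam: Score=80: 4 rows → HomeTeam takes values {S47, S58, S88} — violation; Score=77: 2 rows → HomeTeam takes values {S58, S88} — violation — fails.
(iii) AwayTeam -> MatchID: every LHS value maps to a single RHS value — holds.
1 of the 3 dependencies holds.

1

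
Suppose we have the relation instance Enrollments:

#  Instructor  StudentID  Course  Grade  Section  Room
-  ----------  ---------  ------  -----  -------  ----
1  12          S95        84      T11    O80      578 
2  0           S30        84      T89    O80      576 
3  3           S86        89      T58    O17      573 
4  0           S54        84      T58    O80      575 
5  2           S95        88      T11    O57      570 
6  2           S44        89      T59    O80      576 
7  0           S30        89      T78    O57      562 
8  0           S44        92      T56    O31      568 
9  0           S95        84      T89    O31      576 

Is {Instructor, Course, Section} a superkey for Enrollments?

Rows 2 and 4 have the same {Instructor, Course, Section} value (Instructor=0, Course=84, Section=O80) but are distinct tuples, so {Instructor, Course, Section} does not determine every attribute — not a superkey.

No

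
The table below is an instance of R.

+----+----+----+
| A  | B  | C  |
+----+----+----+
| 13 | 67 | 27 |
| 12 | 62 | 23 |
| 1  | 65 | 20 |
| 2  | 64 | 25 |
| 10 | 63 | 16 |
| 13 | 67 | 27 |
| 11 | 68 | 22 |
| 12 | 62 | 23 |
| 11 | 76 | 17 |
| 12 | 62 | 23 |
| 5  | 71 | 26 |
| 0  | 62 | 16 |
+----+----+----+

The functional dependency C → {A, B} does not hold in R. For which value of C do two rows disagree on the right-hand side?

C=27: 2 rows → {A,B} = (13, 67), (13, 67) ✓
C=23: 3 rows → {A,B} = (12, 62), (12, 62), (12, 62) ✓
C=20: 1 row → {A,B} = (1, 65) ✓
C=25: 1 row → {A,B} = (2, 64) ✓
C=16: 2 rows → {A,B} takes values {(10, 63), (0, 62)} — violation
C=22: 1 row → {A,B} = (11, 68) ✓
C=17: 1 row → {A,B} = (11, 76) ✓
C=26: 1 row → {A,B} = (5, 71) ✓
The only C value with inconsistent RHS is C=16.

16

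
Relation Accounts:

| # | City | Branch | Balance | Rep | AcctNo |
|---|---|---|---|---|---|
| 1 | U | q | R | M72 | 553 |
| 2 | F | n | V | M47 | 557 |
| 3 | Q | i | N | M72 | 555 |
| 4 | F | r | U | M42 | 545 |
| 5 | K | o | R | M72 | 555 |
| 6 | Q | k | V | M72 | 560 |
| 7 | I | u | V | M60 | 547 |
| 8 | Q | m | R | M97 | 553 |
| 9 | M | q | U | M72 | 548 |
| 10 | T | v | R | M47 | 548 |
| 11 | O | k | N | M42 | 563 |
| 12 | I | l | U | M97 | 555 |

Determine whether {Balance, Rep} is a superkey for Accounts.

No

Rows 1 and 5 have the same {Balance, Rep} value (Balance=R, Rep=M72) but are distinct tuples, so {Balance, Rep} does not determine every attribute — not a superkey.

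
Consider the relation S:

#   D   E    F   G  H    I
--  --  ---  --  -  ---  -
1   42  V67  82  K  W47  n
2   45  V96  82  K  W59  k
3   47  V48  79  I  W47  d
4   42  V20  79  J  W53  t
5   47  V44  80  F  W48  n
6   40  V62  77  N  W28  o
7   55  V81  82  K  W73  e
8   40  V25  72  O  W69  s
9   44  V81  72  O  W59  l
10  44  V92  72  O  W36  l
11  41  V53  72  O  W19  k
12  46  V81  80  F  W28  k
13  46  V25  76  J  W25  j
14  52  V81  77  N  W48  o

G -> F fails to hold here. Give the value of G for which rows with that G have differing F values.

J

G=K: rows 1, 2, 7 → F = 82, 82, 82 ✓
G=I: row 3 → F = 79 ✓
G=J: rows 4, 13 → F takes values {79, 76} — violation
G=F: rows 5, 12 → F = 80, 80 ✓
G=N: rows 6, 14 → F = 77, 77 ✓
G=O: rows 8, 9, 10, 11 → F = 72, 72, 72, 72 ✓
The only G value with inconsistent F is G=J.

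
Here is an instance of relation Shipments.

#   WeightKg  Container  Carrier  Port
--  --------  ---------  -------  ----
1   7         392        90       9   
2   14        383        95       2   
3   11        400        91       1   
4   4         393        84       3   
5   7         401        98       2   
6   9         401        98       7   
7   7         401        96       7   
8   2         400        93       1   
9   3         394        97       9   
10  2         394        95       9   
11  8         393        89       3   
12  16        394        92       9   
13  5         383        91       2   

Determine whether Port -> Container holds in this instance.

Port=9: rows 1, 9, 10, 12 → Container takes values {392, 394} — violation
Port=2: rows 2, 5, 13 → Container takes values {383, 401} — violation
Port=1: rows 3, 8 → Container = 400, 400 ✓
Port=3: rows 4, 11 → Container = 393, 393 ✓
Port=7: rows 6, 7 → Container = 401, 401 ✓
Two rows agree on Port but differ on Container, so Port -> Container does not hold.

No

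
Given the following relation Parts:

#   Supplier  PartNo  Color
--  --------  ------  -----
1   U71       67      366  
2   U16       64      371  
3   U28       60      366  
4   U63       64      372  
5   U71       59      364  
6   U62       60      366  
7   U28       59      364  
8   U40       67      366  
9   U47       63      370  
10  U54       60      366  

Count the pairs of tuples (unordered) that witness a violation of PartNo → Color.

1

PartNo=67: all 2 rows agree on Color — 0 pairs.
PartNo=64: violating pairs (2,4) — 1 pair.
PartNo=60: all 3 rows agree on Color — 0 pairs.
PartNo=59: all 2 rows agree on Color — 0 pairs.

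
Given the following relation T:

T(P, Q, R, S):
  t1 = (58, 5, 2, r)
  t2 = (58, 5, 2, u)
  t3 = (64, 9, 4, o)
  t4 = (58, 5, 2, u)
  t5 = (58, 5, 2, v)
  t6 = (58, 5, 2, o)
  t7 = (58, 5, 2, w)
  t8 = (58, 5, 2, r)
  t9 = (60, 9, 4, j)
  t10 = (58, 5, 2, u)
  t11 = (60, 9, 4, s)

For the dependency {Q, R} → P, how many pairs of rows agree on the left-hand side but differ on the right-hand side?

(Q=5, R=2): all 8 rows agree on P — 0 pairs.
(Q=9, R=4): violating pairs (3,9), (3,11) — 2 pairs.

2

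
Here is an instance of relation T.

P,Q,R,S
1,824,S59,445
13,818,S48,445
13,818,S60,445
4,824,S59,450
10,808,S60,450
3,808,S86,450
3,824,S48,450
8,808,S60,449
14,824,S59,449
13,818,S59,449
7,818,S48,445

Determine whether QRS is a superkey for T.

Two distinct rows share (Q=818, R=S48, S=445), so QRS does not determine every attribute — not a superkey.

No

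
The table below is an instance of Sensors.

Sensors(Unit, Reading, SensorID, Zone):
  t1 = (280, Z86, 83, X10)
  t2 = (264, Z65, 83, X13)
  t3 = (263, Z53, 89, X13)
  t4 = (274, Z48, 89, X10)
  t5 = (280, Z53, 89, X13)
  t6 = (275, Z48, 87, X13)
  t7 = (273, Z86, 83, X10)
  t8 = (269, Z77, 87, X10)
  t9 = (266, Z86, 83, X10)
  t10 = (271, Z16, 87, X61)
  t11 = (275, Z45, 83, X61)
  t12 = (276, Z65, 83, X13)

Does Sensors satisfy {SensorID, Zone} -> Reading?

Yes

(SensorID=83, Zone=X10): rows 1, 7, 9 → Reading = Z86, Z86, Z86 ✓
(SensorID=83, Zone=X13): rows 2, 12 → Reading = Z65, Z65 ✓
(SensorID=89, Zone=X13): rows 3, 5 → Reading = Z53, Z53 ✓
(SensorID=89, Zone=X10): row 4 → Reading = Z48 ✓
(SensorID=87, Zone=X13): row 6 → Reading = Z48 ✓
(SensorID=87, Zone=X10): row 8 → Reading = Z77 ✓
(SensorID=87, Zone=X61): row 10 → Reading = Z16 ✓
(SensorID=83, Zone=X61): row 11 → Reading = Z45 ✓
Every {SensorID, Zone} value is associated with a single Reading value, so {SensorID, Zone} -> Reading holds.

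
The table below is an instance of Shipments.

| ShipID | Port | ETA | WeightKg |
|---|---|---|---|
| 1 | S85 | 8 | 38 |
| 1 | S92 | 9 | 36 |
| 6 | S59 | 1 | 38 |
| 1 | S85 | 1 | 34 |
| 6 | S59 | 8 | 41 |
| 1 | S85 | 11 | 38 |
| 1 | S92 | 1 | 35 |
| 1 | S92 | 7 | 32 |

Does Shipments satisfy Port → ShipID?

Port=S85: 3 rows → ShipID = 1, 1, 1 ✓
Port=S92: 3 rows → ShipID = 1, 1, 1 ✓
Port=S59: 2 rows → ShipID = 6, 6 ✓
Every Port value is associated with a single ShipID value, so Port → ShipID holds.

Yes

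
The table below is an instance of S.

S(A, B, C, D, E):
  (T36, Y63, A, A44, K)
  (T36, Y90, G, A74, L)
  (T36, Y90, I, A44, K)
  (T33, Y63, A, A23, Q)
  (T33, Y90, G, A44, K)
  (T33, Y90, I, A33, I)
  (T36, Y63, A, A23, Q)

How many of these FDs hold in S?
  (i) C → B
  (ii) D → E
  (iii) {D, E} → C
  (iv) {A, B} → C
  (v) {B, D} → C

(i) C → B: every LHS value maps to a single RHS value — holds.
(ii) D → E: every LHS value maps to a single RHS value — holds.
(iii) {D, E} → C: (D=A44, E=K): 3 rows → C takes values {A, I, G} — violation — fails.
(iv) {A, B} → C: (A=T36, B=Y90): 2 rows → C takes values {G, I} — violation; (A=T33, B=Y90): 2 rows → C takes values {G, I} — violation — fails.
(v) {B, D} → C: (B=Y90, D=A44): 2 rows → C takes values {I, G} — violation — fails.
2 of the 5 dependencies hold.

2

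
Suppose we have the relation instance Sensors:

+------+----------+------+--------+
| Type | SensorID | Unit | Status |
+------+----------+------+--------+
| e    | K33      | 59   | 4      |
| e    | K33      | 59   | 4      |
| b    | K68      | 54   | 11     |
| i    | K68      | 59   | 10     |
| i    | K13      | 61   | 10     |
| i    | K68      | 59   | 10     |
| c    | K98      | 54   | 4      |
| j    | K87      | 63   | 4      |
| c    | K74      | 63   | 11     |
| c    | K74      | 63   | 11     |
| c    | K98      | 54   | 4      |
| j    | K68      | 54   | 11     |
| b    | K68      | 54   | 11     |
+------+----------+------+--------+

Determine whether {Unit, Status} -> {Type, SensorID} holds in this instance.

No

(Unit=59, Status=4): 2 rows → {Type,SensorID} = (e, K33), (e, K33) ✓
(Unit=54, Status=11): 3 rows → {Type,SensorID} takes values {(b, K68), (j, K68)} — violation
(Unit=59, Status=10): 2 rows → {Type,SensorID} = (i, K68), (i, K68) ✓
(Unit=61, Status=10): 1 row → {Type,SensorID} = (i, K13) ✓
(Unit=54, Status=4): 2 rows → {Type,SensorID} = (c, K98), (c, K98) ✓
(Unit=63, Status=4): 1 row → {Type,SensorID} = (j, K87) ✓
(Unit=63, Status=11): 2 rows → {Type,SensorID} = (c, K74), (c, K74) ✓
Two rows agree on {Unit, Status} but differ on {Type, SensorID}, so {Unit, Status} -> {Type, SensorID} does not hold.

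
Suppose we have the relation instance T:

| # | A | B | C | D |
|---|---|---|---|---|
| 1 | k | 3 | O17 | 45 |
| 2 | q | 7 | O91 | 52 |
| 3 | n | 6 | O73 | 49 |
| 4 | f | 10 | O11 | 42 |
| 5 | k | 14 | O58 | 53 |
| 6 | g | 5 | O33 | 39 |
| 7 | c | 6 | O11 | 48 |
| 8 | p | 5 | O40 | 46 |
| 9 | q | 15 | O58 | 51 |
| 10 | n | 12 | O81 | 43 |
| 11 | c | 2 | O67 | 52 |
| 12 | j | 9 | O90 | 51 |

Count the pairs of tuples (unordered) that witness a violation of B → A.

B=6: violating pairs (3,7) — 1 pair.
B=5: violating pairs (6,8) — 1 pair.

2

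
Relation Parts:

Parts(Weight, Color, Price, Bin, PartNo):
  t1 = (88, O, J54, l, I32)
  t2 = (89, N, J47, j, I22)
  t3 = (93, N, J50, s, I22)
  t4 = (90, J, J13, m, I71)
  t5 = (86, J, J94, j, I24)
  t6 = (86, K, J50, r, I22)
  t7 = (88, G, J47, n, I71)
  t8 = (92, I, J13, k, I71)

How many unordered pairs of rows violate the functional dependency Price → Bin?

3

Price=J47: violating pairs (2,7) — 1 pair.
Price=J50: violating pairs (3,6) — 1 pair.
Price=J13: violating pairs (4,8) — 1 pair.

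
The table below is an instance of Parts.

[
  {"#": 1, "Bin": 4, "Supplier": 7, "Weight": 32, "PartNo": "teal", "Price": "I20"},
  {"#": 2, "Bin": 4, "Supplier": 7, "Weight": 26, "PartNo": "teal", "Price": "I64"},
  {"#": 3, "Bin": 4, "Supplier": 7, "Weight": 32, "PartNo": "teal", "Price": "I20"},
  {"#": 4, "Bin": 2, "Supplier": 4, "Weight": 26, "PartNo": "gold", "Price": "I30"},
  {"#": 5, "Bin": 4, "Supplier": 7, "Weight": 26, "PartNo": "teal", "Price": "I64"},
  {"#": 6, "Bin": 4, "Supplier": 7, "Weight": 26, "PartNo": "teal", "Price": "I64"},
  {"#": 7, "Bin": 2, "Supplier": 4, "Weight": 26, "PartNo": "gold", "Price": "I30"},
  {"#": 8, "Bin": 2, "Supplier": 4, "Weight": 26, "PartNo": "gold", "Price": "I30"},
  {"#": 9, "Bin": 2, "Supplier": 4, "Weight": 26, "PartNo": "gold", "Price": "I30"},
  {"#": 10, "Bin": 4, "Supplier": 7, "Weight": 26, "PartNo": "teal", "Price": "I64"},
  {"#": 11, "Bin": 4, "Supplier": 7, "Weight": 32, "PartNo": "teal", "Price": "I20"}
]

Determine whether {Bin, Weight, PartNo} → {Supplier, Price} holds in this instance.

(Bin=4, Weight=32, PartNo=teal): rows 1, 3, 11 → {Supplier,Price} = (7, I20), (7, I20), (7, I20) ✓
(Bin=4, Weight=26, PartNo=teal): rows 2, 5, 6, 10 → {Supplier,Price} = (7, I64), (7, I64), (7, I64), (7, I64) ✓
(Bin=2, Weight=26, PartNo=gold): rows 4, 7, 8, 9 → {Supplier,Price} = (4, I30), (4, I30), (4, I30), (4, I30) ✓
Every {Bin, Weight, PartNo} value is associated with a single {Supplier, Price} value, so {Bin, Weight, PartNo} → {Supplier, Price} holds.

Yes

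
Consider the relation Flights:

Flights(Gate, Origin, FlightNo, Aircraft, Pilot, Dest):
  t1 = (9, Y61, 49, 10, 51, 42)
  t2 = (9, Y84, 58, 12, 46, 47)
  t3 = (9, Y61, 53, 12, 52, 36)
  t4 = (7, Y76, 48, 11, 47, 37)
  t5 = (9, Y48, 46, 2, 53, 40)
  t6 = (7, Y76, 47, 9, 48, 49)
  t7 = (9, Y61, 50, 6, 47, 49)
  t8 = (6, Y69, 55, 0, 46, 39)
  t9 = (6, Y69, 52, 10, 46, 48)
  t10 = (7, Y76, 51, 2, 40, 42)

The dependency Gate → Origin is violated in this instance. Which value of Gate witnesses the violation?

9

Gate=9: rows 1, 2, 3, 5, 7 → Origin takes values {Y61, Y84, Y48} — violation
Gate=7: rows 4, 6, 10 → Origin = Y76, Y76, Y76 ✓
Gate=6: rows 8, 9 → Origin = Y69, Y69 ✓
The only Gate value with inconsistent Origin is Gate=9.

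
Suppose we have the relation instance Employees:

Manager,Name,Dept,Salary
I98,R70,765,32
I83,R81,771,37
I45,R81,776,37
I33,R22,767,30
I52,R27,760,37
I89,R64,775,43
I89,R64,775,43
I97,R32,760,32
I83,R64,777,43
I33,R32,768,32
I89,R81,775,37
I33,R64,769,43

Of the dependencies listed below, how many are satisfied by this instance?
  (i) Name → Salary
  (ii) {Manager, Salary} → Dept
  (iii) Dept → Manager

(i) Name → Salary: every LHS value maps to a single RHS value — holds.
(ii) {Manager, Salary} → Dept: every LHS value maps to a single RHS value — holds.
(iii) Dept → Manager: Dept=760: 2 rows → Manager takes values {I52, I97} — violation — fails.
2 of the 3 dependencies hold.

2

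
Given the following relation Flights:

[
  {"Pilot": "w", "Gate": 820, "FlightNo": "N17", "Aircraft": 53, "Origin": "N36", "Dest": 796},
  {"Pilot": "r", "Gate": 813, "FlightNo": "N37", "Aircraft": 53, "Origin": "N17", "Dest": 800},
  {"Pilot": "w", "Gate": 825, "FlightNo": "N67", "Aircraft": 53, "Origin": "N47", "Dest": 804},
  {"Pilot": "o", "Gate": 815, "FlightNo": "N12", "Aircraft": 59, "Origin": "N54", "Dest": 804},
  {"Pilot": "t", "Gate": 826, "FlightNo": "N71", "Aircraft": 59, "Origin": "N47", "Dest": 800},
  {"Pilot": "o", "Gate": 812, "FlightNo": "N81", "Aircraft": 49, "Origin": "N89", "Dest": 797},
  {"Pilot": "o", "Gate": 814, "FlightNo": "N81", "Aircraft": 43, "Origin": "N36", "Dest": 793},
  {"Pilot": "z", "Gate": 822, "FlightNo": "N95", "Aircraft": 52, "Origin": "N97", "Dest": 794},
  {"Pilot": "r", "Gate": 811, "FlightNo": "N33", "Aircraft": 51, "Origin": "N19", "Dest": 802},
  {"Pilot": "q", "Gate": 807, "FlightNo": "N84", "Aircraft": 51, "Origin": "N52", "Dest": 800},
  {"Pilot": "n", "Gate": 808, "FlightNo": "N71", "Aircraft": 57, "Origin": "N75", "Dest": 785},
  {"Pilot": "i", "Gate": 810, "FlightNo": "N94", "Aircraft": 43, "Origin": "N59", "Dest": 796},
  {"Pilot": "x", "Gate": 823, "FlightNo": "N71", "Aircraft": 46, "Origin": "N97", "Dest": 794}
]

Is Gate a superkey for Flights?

All 13 rows have distinct Gate values, so Gate → (all attributes) holds and Gate is a superkey.

Yes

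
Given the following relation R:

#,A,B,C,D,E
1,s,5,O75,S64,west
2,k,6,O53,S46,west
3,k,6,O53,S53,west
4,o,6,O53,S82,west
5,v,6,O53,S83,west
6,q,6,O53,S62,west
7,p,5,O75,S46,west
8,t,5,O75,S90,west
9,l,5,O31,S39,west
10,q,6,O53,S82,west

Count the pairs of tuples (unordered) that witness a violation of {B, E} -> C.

3

(B=5, E=west): violating pairs (1,9), (7,9), (8,9) — 3 pairs.
(B=6, E=west): all 6 rows agree on C — 0 pairs.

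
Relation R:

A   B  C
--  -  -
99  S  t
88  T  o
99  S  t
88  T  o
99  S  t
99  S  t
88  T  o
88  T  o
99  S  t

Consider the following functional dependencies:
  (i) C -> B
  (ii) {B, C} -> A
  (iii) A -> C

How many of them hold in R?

3

(i) C -> B: every LHS value maps to a single RHS value — holds.
(ii) {B, C} -> A: every LHS value maps to a single RHS value — holds.
(iii) A -> C: every LHS value maps to a single RHS value — holds.
3 of the 3 dependencies hold.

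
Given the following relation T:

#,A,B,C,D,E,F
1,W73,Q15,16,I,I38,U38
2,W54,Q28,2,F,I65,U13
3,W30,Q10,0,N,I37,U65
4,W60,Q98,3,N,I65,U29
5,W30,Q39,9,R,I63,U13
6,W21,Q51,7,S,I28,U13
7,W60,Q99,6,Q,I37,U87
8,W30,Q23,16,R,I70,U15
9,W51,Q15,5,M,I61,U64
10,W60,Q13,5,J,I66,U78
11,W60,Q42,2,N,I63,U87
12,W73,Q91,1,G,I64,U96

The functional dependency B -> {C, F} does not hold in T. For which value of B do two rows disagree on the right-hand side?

B=Q15: rows 1, 9 → {C,F} takes values {(16, U38), (5, U64)} — violation
B=Q28: row 2 → {C,F} = (2, U13) ✓
B=Q10: row 3 → {C,F} = (0, U65) ✓
B=Q98: row 4 → {C,F} = (3, U29) ✓
B=Q39: row 5 → {C,F} = (9, U13) ✓
B=Q51: row 6 → {C,F} = (7, U13) ✓
B=Q99: row 7 → {C,F} = (6, U87) ✓
B=Q23: row 8 → {C,F} = (16, U15) ✓
B=Q13: row 10 → {C,F} = (5, U78) ✓
B=Q42: row 11 → {C,F} = (2, U87) ✓
B=Q91: row 12 → {C,F} = (1, U96) ✓
The only B value with inconsistent RHS is B=Q15.

Q15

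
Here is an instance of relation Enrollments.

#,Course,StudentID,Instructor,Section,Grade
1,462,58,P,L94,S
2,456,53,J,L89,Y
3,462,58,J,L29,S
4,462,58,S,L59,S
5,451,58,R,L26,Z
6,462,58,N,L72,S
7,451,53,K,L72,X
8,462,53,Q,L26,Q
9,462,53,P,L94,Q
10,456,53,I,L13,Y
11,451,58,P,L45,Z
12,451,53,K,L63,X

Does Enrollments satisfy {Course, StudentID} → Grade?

Yes

(Course=462, StudentID=58): rows 1, 3, 4, 6 → Grade = S, S, S, S ✓
(Course=456, StudentID=53): rows 2, 10 → Grade = Y, Y ✓
(Course=451, StudentID=58): rows 5, 11 → Grade = Z, Z ✓
(Course=451, StudentID=53): rows 7, 12 → Grade = X, X ✓
(Course=462, StudentID=53): rows 8, 9 → Grade = Q, Q ✓
Every {Course, StudentID} value is associated with a single Grade value, so {Course, StudentID} → Grade holds.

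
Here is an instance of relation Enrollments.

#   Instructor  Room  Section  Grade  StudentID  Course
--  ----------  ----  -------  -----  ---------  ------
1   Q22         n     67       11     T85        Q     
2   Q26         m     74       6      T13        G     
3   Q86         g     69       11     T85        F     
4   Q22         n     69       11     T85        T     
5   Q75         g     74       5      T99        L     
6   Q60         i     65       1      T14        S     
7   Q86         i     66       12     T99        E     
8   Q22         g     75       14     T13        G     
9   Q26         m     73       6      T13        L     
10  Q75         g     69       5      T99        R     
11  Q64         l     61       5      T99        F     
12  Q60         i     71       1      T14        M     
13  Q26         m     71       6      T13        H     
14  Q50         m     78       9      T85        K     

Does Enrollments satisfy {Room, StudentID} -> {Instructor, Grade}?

(Room=n, StudentID=T85): rows 1, 4 → {Instructor,Grade} = (Q22, 11), (Q22, 11) ✓
(Room=m, StudentID=T13): rows 2, 9, 13 → {Instructor,Grade} = (Q26, 6), (Q26, 6), (Q26, 6) ✓
(Room=g, StudentID=T85): row 3 → {Instructor,Grade} = (Q86, 11) ✓
(Room=g, StudentID=T99): rows 5, 10 → {Instructor,Grade} = (Q75, 5), (Q75, 5) ✓
(Room=i, StudentID=T14): rows 6, 12 → {Instructor,Grade} = (Q60, 1), (Q60, 1) ✓
(Room=i, StudentID=T99): row 7 → {Instructor,Grade} = (Q86, 12) ✓
(Room=g, StudentID=T13): row 8 → {Instructor,Grade} = (Q22, 14) ✓
(Room=l, StudentID=T99): row 11 → {Instructor,Grade} = (Q64, 5) ✓
(Room=m, StudentID=T85): row 14 → {Instructor,Grade} = (Q50, 9) ✓
Every {Room, StudentID} value is associated with a single {Instructor, Grade} value, so {Room, StudentID} -> {Instructor, Grade} holds.

Yes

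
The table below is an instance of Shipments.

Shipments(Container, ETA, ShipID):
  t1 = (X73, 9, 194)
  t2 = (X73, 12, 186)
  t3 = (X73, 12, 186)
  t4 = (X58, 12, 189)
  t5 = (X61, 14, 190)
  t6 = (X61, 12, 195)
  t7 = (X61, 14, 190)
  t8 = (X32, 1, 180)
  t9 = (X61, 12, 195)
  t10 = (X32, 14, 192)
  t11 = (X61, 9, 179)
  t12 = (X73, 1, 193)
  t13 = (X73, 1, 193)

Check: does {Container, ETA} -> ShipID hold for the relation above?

Yes

(Container=X73, ETA=9): row 1 → ShipID = 194 ✓
(Container=X73, ETA=12): rows 2, 3 → ShipID = 186, 186 ✓
(Container=X58, ETA=12): row 4 → ShipID = 189 ✓
(Container=X61, ETA=14): rows 5, 7 → ShipID = 190, 190 ✓
(Container=X61, ETA=12): rows 6, 9 → ShipID = 195, 195 ✓
(Container=X32, ETA=1): row 8 → ShipID = 180 ✓
(Container=X32, ETA=14): row 10 → ShipID = 192 ✓
(Container=X61, ETA=9): row 11 → ShipID = 179 ✓
(Container=X73, ETA=1): rows 12, 13 → ShipID = 193, 193 ✓
Every {Container, ETA} value is associated with a single ShipID value, so {Container, ETA} -> ShipID holds.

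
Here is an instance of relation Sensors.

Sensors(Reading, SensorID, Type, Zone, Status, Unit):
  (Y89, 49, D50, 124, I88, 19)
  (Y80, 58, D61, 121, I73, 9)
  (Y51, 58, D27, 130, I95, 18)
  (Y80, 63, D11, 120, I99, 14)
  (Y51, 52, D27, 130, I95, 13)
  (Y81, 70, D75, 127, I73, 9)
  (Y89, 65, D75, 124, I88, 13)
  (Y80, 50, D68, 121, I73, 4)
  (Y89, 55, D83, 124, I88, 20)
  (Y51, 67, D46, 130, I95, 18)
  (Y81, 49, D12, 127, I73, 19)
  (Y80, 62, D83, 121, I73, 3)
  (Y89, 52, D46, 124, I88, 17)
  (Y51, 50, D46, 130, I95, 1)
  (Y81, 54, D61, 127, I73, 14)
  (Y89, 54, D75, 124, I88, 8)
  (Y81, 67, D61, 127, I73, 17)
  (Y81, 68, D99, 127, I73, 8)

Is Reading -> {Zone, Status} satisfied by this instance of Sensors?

Reading=Y89: 5 rows → {Zone,Status} = (124, I88), (124, I88), (124, I88), (124, I88), (124, I88) ✓
Reading=Y80: 4 rows → {Zone,Status} takes values {(121, I73), (120, I99)} — violation
Reading=Y51: 4 rows → {Zone,Status} = (130, I95), (130, I95), (130, I95), (130, I95) ✓
Reading=Y81: 5 rows → {Zone,Status} = (127, I73), (127, I73), (127, I73), (127, I73), (127, I73) ✓
Two rows agree on Reading but differ on {Zone, Status}, so Reading -> {Zone, Status} does not hold.

No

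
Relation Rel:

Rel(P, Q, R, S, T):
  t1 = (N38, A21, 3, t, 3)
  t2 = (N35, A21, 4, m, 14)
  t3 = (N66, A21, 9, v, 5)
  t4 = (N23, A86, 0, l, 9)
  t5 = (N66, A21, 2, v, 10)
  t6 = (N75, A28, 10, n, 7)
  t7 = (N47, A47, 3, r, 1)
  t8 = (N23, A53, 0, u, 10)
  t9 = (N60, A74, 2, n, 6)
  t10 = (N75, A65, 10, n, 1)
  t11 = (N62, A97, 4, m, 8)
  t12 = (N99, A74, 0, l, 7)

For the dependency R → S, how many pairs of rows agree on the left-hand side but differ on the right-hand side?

4

R=3: violating pairs (1,7) — 1 pair.
R=4: all 2 rows agree on S — 0 pairs.
R=0: violating pairs (4,8), (8,12) — 2 pairs.
R=2: violating pairs (5,9) — 1 pair.
R=10: all 2 rows agree on S — 0 pairs.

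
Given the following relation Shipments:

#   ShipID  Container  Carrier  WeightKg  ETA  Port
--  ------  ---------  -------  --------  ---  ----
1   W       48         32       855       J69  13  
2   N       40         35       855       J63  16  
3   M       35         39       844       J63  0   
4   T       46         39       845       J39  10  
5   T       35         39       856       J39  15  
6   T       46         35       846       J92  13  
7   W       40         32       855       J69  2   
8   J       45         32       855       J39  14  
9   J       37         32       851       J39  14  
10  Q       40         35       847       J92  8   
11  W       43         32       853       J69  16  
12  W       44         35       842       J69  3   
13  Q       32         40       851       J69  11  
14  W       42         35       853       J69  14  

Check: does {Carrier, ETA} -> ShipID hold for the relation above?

(Carrier=32, ETA=J69): rows 1, 7, 11 → ShipID = W, W, W ✓
(Carrier=35, ETA=J63): row 2 → ShipID = N ✓
(Carrier=39, ETA=J63): row 3 → ShipID = M ✓
(Carrier=39, ETA=J39): rows 4, 5 → ShipID = T, T ✓
(Carrier=35, ETA=J92): rows 6, 10 → ShipID takes values {T, Q} — violation
(Carrier=32, ETA=J39): rows 8, 9 → ShipID = J, J ✓
(Carrier=35, ETA=J69): rows 12, 14 → ShipID = W, W ✓
(Carrier=40, ETA=J69): row 13 → ShipID = Q ✓
Two rows agree on {Carrier, ETA} but differ on ShipID, so {Carrier, ETA} -> ShipID does not hold.

No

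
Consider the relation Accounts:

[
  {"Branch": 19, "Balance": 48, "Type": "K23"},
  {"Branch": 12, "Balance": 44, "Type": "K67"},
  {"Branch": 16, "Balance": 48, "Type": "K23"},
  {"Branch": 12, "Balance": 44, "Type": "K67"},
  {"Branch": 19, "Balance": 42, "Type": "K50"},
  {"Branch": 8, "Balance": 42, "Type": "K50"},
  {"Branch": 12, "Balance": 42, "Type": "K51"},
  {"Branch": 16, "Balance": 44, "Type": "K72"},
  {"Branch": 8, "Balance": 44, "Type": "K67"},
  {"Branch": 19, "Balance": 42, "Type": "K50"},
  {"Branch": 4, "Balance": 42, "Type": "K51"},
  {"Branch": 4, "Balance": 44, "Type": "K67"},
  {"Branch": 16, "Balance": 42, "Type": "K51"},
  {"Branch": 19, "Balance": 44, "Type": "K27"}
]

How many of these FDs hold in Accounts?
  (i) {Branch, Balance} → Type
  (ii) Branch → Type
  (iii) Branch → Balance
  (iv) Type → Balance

2

(i) {Branch, Balance} → Type: every LHS value maps to a single RHS value — holds.
(ii) Branch → Type: Branch=19: 4 rows → Type takes values {K23, K50, K27} — violation; Branch=12: 3 rows → Type takes values {K67, K51} — violation; Branch=16: 3 rows → Type takes values {K23, K72, K51} — violation; Branch=8: 2 rows → Type takes values {K50, K67} — violation; Branch=4: 2 rows → Type takes values {K51, K67} — violation — fails.
(iii) Branch → Balance: Branch=19: 4 rows → Balance takes values {48, 42, 44} — violation; Branch=12: 3 rows → Balance takes values {44, 42} — violation; Branch=16: 3 rows → Balance takes values {48, 44, 42} — violation; Branch=8: 2 rows → Balance takes values {42, 44} — violation; Branch=4: 2 rows → Balance takes values {42, 44} — violation — fails.
(iv) Type → Balance: every LHS value maps to a single RHS value — holds.
2 of the 4 dependencies hold.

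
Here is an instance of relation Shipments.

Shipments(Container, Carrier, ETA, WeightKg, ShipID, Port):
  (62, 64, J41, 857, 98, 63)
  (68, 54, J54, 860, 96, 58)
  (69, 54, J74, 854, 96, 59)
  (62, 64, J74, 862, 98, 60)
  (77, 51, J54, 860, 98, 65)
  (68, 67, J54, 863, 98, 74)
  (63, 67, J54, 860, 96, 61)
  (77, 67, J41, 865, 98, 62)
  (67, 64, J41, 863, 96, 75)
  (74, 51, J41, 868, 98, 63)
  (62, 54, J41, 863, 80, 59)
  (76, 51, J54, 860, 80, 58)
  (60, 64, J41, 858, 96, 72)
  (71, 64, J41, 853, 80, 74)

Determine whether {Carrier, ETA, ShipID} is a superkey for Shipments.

No

Two distinct rows share (Carrier=64, ETA=J41, ShipID=96), so {Carrier, ETA, ShipID} does not determine every attribute — not a superkey.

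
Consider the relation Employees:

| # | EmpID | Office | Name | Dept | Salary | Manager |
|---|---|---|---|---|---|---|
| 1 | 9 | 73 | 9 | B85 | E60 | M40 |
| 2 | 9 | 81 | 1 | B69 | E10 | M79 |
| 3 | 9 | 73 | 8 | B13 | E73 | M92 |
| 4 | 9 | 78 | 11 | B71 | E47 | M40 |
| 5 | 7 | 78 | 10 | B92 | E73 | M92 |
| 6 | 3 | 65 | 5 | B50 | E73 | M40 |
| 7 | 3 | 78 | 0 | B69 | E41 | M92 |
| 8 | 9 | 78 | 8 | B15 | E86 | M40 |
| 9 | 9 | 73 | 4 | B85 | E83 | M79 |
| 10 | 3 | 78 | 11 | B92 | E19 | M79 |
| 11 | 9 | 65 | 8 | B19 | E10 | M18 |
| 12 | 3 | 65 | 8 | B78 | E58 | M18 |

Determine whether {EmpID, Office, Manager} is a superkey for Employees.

No

Rows 4 and 8 have the same {EmpID, Office, Manager} value (EmpID=9, Office=78, Manager=M40) but are distinct tuples, so {EmpID, Office, Manager} does not determine every attribute — not a superkey.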